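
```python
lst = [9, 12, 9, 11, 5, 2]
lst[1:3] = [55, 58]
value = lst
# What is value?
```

lst starts as [9, 12, 9, 11, 5, 2] (length 6). The slice lst[1:3] covers indices [1, 2] with values [12, 9]. Replacing that slice with [55, 58] (same length) produces [9, 55, 58, 11, 5, 2].

[9, 55, 58, 11, 5, 2]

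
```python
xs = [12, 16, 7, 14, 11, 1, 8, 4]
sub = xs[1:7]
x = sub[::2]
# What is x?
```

xs has length 8. The slice xs[1:7] selects indices [1, 2, 3, 4, 5, 6] (1->16, 2->7, 3->14, 4->11, 5->1, 6->8), giving [16, 7, 14, 11, 1, 8]. So sub = [16, 7, 14, 11, 1, 8]. sub has length 6. The slice sub[::2] selects indices [0, 2, 4] (0->16, 2->14, 4->1), giving [16, 14, 1].

[16, 14, 1]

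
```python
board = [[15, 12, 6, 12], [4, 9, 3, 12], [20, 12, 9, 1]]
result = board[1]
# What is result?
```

board has 3 rows. Row 1 is [4, 9, 3, 12].

[4, 9, 3, 12]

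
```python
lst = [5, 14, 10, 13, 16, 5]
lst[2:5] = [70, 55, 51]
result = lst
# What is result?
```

lst starts as [5, 14, 10, 13, 16, 5] (length 6). The slice lst[2:5] covers indices [2, 3, 4] with values [10, 13, 16]. Replacing that slice with [70, 55, 51] (same length) produces [5, 14, 70, 55, 51, 5].

[5, 14, 70, 55, 51, 5]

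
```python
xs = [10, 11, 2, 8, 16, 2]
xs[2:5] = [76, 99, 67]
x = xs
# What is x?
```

xs starts as [10, 11, 2, 8, 16, 2] (length 6). The slice xs[2:5] covers indices [2, 3, 4] with values [2, 8, 16]. Replacing that slice with [76, 99, 67] (same length) produces [10, 11, 76, 99, 67, 2].

[10, 11, 76, 99, 67, 2]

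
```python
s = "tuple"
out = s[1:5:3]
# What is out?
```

s has length 5. The slice s[1:5:3] selects indices [1, 4] (1->'u', 4->'e'), giving 'ue'.

'ue'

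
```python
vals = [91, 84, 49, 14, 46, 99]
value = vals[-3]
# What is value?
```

vals has length 6. Negative index -3 maps to positive index 6 + (-3) = 3. vals[3] = 14.

14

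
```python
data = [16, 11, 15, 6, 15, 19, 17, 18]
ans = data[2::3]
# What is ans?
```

data has length 8. The slice data[2::3] selects indices [2, 5] (2->15, 5->19), giving [15, 19].

[15, 19]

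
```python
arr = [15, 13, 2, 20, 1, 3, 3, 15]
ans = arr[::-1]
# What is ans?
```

arr has length 8. The slice arr[::-1] selects indices [7, 6, 5, 4, 3, 2, 1, 0] (7->15, 6->3, 5->3, 4->1, 3->20, 2->2, 1->13, 0->15), giving [15, 3, 3, 1, 20, 2, 13, 15].

[15, 3, 3, 1, 20, 2, 13, 15]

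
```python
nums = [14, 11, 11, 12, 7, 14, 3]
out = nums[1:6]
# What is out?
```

nums has length 7. The slice nums[1:6] selects indices [1, 2, 3, 4, 5] (1->11, 2->11, 3->12, 4->7, 5->14), giving [11, 11, 12, 7, 14].

[11, 11, 12, 7, 14]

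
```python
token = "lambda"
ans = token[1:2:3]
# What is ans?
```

token has length 6. The slice token[1:2:3] selects indices [1] (1->'a'), giving 'a'.

'a'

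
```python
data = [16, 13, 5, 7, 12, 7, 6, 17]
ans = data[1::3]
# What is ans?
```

data has length 8. The slice data[1::3] selects indices [1, 4, 7] (1->13, 4->12, 7->17), giving [13, 12, 17].

[13, 12, 17]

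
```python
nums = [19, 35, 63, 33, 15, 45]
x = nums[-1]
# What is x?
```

nums has length 6. Negative index -1 maps to positive index 6 + (-1) = 5. nums[5] = 45.

45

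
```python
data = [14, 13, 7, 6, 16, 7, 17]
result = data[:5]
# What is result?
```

data has length 7. The slice data[:5] selects indices [0, 1, 2, 3, 4] (0->14, 1->13, 2->7, 3->6, 4->16), giving [14, 13, 7, 6, 16].

[14, 13, 7, 6, 16]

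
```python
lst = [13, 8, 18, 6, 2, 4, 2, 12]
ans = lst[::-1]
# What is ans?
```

lst has length 8. The slice lst[::-1] selects indices [7, 6, 5, 4, 3, 2, 1, 0] (7->12, 6->2, 5->4, 4->2, 3->6, 2->18, 1->8, 0->13), giving [12, 2, 4, 2, 6, 18, 8, 13].

[12, 2, 4, 2, 6, 18, 8, 13]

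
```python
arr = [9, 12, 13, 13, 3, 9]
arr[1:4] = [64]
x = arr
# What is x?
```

arr starts as [9, 12, 13, 13, 3, 9] (length 6). The slice arr[1:4] covers indices [1, 2, 3] with values [12, 13, 13]. Replacing that slice with [64] (different length) produces [9, 64, 3, 9].

[9, 64, 3, 9]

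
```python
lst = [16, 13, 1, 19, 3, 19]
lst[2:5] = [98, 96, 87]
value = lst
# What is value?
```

lst starts as [16, 13, 1, 19, 3, 19] (length 6). The slice lst[2:5] covers indices [2, 3, 4] with values [1, 19, 3]. Replacing that slice with [98, 96, 87] (same length) produces [16, 13, 98, 96, 87, 19].

[16, 13, 98, 96, 87, 19]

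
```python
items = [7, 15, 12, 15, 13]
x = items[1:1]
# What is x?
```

items has length 5. The slice items[1:1] resolves to an empty index range, so the result is [].

[]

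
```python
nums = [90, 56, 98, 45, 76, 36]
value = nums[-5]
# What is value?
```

nums has length 6. Negative index -5 maps to positive index 6 + (-5) = 1. nums[1] = 56.

56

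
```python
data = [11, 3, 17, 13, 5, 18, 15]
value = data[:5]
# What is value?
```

data has length 7. The slice data[:5] selects indices [0, 1, 2, 3, 4] (0->11, 1->3, 2->17, 3->13, 4->5), giving [11, 3, 17, 13, 5].

[11, 3, 17, 13, 5]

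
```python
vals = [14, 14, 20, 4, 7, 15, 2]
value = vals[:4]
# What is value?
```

vals has length 7. The slice vals[:4] selects indices [0, 1, 2, 3] (0->14, 1->14, 2->20, 3->4), giving [14, 14, 20, 4].

[14, 14, 20, 4]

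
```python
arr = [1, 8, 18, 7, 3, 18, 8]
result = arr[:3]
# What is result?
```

arr has length 7. The slice arr[:3] selects indices [0, 1, 2] (0->1, 1->8, 2->18), giving [1, 8, 18].

[1, 8, 18]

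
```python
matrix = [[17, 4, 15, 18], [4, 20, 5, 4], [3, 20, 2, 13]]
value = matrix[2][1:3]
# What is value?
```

matrix[2] = [3, 20, 2, 13]. matrix[2] has length 4. The slice matrix[2][1:3] selects indices [1, 2] (1->20, 2->2), giving [20, 2].

[20, 2]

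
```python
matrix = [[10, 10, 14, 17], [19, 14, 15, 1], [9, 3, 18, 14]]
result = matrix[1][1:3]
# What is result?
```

matrix[1] = [19, 14, 15, 1]. matrix[1] has length 4. The slice matrix[1][1:3] selects indices [1, 2] (1->14, 2->15), giving [14, 15].

[14, 15]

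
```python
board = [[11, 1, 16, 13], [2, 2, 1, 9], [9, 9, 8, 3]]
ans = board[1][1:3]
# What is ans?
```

board[1] = [2, 2, 1, 9]. board[1] has length 4. The slice board[1][1:3] selects indices [1, 2] (1->2, 2->1), giving [2, 1].

[2, 1]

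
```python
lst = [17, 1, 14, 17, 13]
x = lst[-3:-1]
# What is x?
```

lst has length 5. The slice lst[-3:-1] selects indices [2, 3] (2->14, 3->17), giving [14, 17].

[14, 17]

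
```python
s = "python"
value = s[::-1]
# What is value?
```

s has length 6. The slice s[::-1] selects indices [5, 4, 3, 2, 1, 0] (5->'n', 4->'o', 3->'h', 2->'t', 1->'y', 0->'p'), giving 'nohtyp'.

'nohtyp'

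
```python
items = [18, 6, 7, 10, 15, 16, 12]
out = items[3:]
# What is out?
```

items has length 7. The slice items[3:] selects indices [3, 4, 5, 6] (3->10, 4->15, 5->16, 6->12), giving [10, 15, 16, 12].

[10, 15, 16, 12]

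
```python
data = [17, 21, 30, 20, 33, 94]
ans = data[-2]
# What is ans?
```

data has length 6. Negative index -2 maps to positive index 6 + (-2) = 4. data[4] = 33.

33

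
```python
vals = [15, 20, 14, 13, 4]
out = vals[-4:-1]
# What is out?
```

vals has length 5. The slice vals[-4:-1] selects indices [1, 2, 3] (1->20, 2->14, 3->13), giving [20, 14, 13].

[20, 14, 13]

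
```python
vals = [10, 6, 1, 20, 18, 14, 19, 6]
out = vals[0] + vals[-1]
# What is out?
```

vals has length 8. vals[0] = 10.
vals has length 8. Negative index -1 maps to positive index 8 + (-1) = 7. vals[7] = 6.
Sum: 10 + 6 = 16.

16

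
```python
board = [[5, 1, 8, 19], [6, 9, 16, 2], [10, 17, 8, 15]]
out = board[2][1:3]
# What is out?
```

board[2] = [10, 17, 8, 15]. board[2] has length 4. The slice board[2][1:3] selects indices [1, 2] (1->17, 2->8), giving [17, 8].

[17, 8]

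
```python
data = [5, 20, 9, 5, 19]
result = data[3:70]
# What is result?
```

data has length 5. The slice data[3:70] selects indices [3, 4] (3->5, 4->19), giving [5, 19].

[5, 19]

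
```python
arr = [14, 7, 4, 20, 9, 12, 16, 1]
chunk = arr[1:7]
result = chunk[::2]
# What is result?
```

arr has length 8. The slice arr[1:7] selects indices [1, 2, 3, 4, 5, 6] (1->7, 2->4, 3->20, 4->9, 5->12, 6->16), giving [7, 4, 20, 9, 12, 16]. So chunk = [7, 4, 20, 9, 12, 16]. chunk has length 6. The slice chunk[::2] selects indices [0, 2, 4] (0->7, 2->20, 4->12), giving [7, 20, 12].

[7, 20, 12]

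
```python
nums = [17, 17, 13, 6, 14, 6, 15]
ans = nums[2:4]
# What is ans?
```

nums has length 7. The slice nums[2:4] selects indices [2, 3] (2->13, 3->6), giving [13, 6].

[13, 6]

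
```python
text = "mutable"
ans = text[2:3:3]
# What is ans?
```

text has length 7. The slice text[2:3:3] selects indices [2] (2->'t'), giving 't'.

't'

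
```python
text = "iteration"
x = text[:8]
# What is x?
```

text has length 9. The slice text[:8] selects indices [0, 1, 2, 3, 4, 5, 6, 7] (0->'i', 1->'t', 2->'e', 3->'r', 4->'a', 5->'t', 6->'i', 7->'o'), giving 'iteratio'.

'iteratio'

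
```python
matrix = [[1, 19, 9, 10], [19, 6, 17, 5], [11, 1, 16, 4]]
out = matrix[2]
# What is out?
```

matrix has 3 rows. Row 2 is [11, 1, 16, 4].

[11, 1, 16, 4]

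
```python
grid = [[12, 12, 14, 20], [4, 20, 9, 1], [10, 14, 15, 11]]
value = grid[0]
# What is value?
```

grid has 3 rows. Row 0 is [12, 12, 14, 20].

[12, 12, 14, 20]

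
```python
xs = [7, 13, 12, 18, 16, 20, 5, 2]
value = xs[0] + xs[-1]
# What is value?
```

xs has length 8. xs[0] = 7.
xs has length 8. Negative index -1 maps to positive index 8 + (-1) = 7. xs[7] = 2.
Sum: 7 + 2 = 9.

9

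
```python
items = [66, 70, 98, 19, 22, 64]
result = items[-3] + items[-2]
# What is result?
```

items has length 6. Negative index -3 maps to positive index 6 + (-3) = 3. items[3] = 19.
items has length 6. Negative index -2 maps to positive index 6 + (-2) = 4. items[4] = 22.
Sum: 19 + 22 = 41.

41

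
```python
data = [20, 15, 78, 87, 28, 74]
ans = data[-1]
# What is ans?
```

data has length 6. Negative index -1 maps to positive index 6 + (-1) = 5. data[5] = 74.

74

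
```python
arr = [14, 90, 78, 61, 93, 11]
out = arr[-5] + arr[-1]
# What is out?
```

arr has length 6. Negative index -5 maps to positive index 6 + (-5) = 1. arr[1] = 90.
arr has length 6. Negative index -1 maps to positive index 6 + (-1) = 5. arr[5] = 11.
Sum: 90 + 11 = 101.

101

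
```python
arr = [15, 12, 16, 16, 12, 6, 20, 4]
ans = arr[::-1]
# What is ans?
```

arr has length 8. The slice arr[::-1] selects indices [7, 6, 5, 4, 3, 2, 1, 0] (7->4, 6->20, 5->6, 4->12, 3->16, 2->16, 1->12, 0->15), giving [4, 20, 6, 12, 16, 16, 12, 15].

[4, 20, 6, 12, 16, 16, 12, 15]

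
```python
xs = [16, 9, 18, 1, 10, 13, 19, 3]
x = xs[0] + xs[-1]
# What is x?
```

xs has length 8. xs[0] = 16.
xs has length 8. Negative index -1 maps to positive index 8 + (-1) = 7. xs[7] = 3.
Sum: 16 + 3 = 19.

19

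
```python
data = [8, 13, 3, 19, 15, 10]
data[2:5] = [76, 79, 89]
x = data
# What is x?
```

data starts as [8, 13, 3, 19, 15, 10] (length 6). The slice data[2:5] covers indices [2, 3, 4] with values [3, 19, 15]. Replacing that slice with [76, 79, 89] (same length) produces [8, 13, 76, 79, 89, 10].

[8, 13, 76, 79, 89, 10]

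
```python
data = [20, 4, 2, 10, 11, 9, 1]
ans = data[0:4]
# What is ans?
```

data has length 7. The slice data[0:4] selects indices [0, 1, 2, 3] (0->20, 1->4, 2->2, 3->10), giving [20, 4, 2, 10].

[20, 4, 2, 10]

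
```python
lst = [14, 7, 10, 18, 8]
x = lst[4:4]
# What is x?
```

lst has length 5. The slice lst[4:4] resolves to an empty index range, so the result is [].

[]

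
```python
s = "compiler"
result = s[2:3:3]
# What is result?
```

s has length 8. The slice s[2:3:3] selects indices [2] (2->'m'), giving 'm'.

'm'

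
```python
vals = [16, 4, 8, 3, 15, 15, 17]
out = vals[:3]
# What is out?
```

vals has length 7. The slice vals[:3] selects indices [0, 1, 2] (0->16, 1->4, 2->8), giving [16, 4, 8].

[16, 4, 8]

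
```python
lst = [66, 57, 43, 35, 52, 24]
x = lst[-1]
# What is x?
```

lst has length 6. Negative index -1 maps to positive index 6 + (-1) = 5. lst[5] = 24.

24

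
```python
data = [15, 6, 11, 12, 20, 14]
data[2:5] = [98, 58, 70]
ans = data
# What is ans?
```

data starts as [15, 6, 11, 12, 20, 14] (length 6). The slice data[2:5] covers indices [2, 3, 4] with values [11, 12, 20]. Replacing that slice with [98, 58, 70] (same length) produces [15, 6, 98, 58, 70, 14].

[15, 6, 98, 58, 70, 14]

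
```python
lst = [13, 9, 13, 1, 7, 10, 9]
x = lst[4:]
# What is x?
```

lst has length 7. The slice lst[4:] selects indices [4, 5, 6] (4->7, 5->10, 6->9), giving [7, 10, 9].

[7, 10, 9]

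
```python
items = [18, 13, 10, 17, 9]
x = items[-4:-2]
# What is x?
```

items has length 5. The slice items[-4:-2] selects indices [1, 2] (1->13, 2->10), giving [13, 10].

[13, 10]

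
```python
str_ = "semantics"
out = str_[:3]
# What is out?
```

str_ has length 9. The slice str_[:3] selects indices [0, 1, 2] (0->'s', 1->'e', 2->'m'), giving 'sem'.

'sem'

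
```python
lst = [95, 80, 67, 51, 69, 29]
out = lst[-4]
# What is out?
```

lst has length 6. Negative index -4 maps to positive index 6 + (-4) = 2. lst[2] = 67.

67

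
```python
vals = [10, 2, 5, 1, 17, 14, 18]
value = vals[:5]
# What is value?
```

vals has length 7. The slice vals[:5] selects indices [0, 1, 2, 3, 4] (0->10, 1->2, 2->5, 3->1, 4->17), giving [10, 2, 5, 1, 17].

[10, 2, 5, 1, 17]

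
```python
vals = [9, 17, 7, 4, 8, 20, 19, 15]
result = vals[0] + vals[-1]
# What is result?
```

vals has length 8. vals[0] = 9.
vals has length 8. Negative index -1 maps to positive index 8 + (-1) = 7. vals[7] = 15.
Sum: 9 + 15 = 24.

24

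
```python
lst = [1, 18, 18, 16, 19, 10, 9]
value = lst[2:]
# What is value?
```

lst has length 7. The slice lst[2:] selects indices [2, 3, 4, 5, 6] (2->18, 3->16, 4->19, 5->10, 6->9), giving [18, 16, 19, 10, 9].

[18, 16, 19, 10, 9]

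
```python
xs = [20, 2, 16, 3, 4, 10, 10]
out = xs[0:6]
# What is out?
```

xs has length 7. The slice xs[0:6] selects indices [0, 1, 2, 3, 4, 5] (0->20, 1->2, 2->16, 3->3, 4->4, 5->10), giving [20, 2, 16, 3, 4, 10].

[20, 2, 16, 3, 4, 10]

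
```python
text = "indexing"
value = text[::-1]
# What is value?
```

text has length 8. The slice text[::-1] selects indices [7, 6, 5, 4, 3, 2, 1, 0] (7->'g', 6->'n', 5->'i', 4->'x', 3->'e', 2->'d', 1->'n', 0->'i'), giving 'gnixedni'.

'gnixedni'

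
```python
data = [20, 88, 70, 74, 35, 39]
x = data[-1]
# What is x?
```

data has length 6. Negative index -1 maps to positive index 6 + (-1) = 5. data[5] = 39.

39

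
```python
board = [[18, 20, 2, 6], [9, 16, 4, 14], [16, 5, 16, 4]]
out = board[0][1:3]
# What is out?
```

board[0] = [18, 20, 2, 6]. board[0] has length 4. The slice board[0][1:3] selects indices [1, 2] (1->20, 2->2), giving [20, 2].

[20, 2]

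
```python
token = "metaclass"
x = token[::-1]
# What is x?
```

token has length 9. The slice token[::-1] selects indices [8, 7, 6, 5, 4, 3, 2, 1, 0] (8->'s', 7->'s', 6->'a', 5->'l', 4->'c', 3->'a', 2->'t', 1->'e', 0->'m'), giving 'ssalcatem'.

'ssalcatem'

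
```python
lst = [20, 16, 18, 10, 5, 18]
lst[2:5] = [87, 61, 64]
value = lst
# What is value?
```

lst starts as [20, 16, 18, 10, 5, 18] (length 6). The slice lst[2:5] covers indices [2, 3, 4] with values [18, 10, 5]. Replacing that slice with [87, 61, 64] (same length) produces [20, 16, 87, 61, 64, 18].

[20, 16, 87, 61, 64, 18]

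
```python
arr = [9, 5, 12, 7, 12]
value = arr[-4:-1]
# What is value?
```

arr has length 5. The slice arr[-4:-1] selects indices [1, 2, 3] (1->5, 2->12, 3->7), giving [5, 12, 7].

[5, 12, 7]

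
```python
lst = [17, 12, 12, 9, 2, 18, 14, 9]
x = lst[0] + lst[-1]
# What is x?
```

lst has length 8. lst[0] = 17.
lst has length 8. Negative index -1 maps to positive index 8 + (-1) = 7. lst[7] = 9.
Sum: 17 + 9 = 26.

26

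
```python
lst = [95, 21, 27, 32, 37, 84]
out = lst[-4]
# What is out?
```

lst has length 6. Negative index -4 maps to positive index 6 + (-4) = 2. lst[2] = 27.

27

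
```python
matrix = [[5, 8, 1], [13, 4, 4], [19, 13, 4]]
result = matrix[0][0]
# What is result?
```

matrix[0] = [5, 8, 1]. Taking column 0 of that row yields 5.

5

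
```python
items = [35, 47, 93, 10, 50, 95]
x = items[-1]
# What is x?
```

items has length 6. Negative index -1 maps to positive index 6 + (-1) = 5. items[5] = 95.

95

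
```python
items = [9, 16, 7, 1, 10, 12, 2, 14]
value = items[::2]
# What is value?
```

items has length 8. The slice items[::2] selects indices [0, 2, 4, 6] (0->9, 2->7, 4->10, 6->2), giving [9, 7, 10, 2].

[9, 7, 10, 2]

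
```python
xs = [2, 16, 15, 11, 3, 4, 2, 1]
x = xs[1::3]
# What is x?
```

xs has length 8. The slice xs[1::3] selects indices [1, 4, 7] (1->16, 4->3, 7->1), giving [16, 3, 1].

[16, 3, 1]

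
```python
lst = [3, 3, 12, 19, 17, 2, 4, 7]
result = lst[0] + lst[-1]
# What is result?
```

lst has length 8. lst[0] = 3.
lst has length 8. Negative index -1 maps to positive index 8 + (-1) = 7. lst[7] = 7.
Sum: 3 + 7 = 10.

10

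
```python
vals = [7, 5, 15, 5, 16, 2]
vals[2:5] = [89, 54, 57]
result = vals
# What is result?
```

vals starts as [7, 5, 15, 5, 16, 2] (length 6). The slice vals[2:5] covers indices [2, 3, 4] with values [15, 5, 16]. Replacing that slice with [89, 54, 57] (same length) produces [7, 5, 89, 54, 57, 2].

[7, 5, 89, 54, 57, 2]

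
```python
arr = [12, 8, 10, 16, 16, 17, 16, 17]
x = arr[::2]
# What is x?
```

arr has length 8. The slice arr[::2] selects indices [0, 2, 4, 6] (0->12, 2->10, 4->16, 6->16), giving [12, 10, 16, 16].

[12, 10, 16, 16]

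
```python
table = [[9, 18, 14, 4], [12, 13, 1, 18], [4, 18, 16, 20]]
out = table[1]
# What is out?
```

table has 3 rows. Row 1 is [12, 13, 1, 18].

[12, 13, 1, 18]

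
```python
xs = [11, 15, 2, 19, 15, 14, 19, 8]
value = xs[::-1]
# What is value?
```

xs has length 8. The slice xs[::-1] selects indices [7, 6, 5, 4, 3, 2, 1, 0] (7->8, 6->19, 5->14, 4->15, 3->19, 2->2, 1->15, 0->11), giving [8, 19, 14, 15, 19, 2, 15, 11].

[8, 19, 14, 15, 19, 2, 15, 11]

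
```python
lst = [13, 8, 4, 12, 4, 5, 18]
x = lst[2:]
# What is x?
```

lst has length 7. The slice lst[2:] selects indices [2, 3, 4, 5, 6] (2->4, 3->12, 4->4, 5->5, 6->18), giving [4, 12, 4, 5, 18].

[4, 12, 4, 5, 18]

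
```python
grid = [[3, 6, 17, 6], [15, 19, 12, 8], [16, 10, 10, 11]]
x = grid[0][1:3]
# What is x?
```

grid[0] = [3, 6, 17, 6]. grid[0] has length 4. The slice grid[0][1:3] selects indices [1, 2] (1->6, 2->17), giving [6, 17].

[6, 17]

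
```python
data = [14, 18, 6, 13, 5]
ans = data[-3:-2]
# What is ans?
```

data has length 5. The slice data[-3:-2] selects indices [2] (2->6), giving [6].

[6]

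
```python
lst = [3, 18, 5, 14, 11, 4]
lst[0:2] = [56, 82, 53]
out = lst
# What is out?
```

lst starts as [3, 18, 5, 14, 11, 4] (length 6). The slice lst[0:2] covers indices [0, 1] with values [3, 18]. Replacing that slice with [56, 82, 53] (different length) produces [56, 82, 53, 5, 14, 11, 4].

[56, 82, 53, 5, 14, 11, 4]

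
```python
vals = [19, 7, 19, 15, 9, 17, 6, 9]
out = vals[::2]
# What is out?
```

vals has length 8. The slice vals[::2] selects indices [0, 2, 4, 6] (0->19, 2->19, 4->9, 6->6), giving [19, 19, 9, 6].

[19, 19, 9, 6]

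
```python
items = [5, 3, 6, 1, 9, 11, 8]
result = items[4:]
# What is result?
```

items has length 7. The slice items[4:] selects indices [4, 5, 6] (4->9, 5->11, 6->8), giving [9, 11, 8].

[9, 11, 8]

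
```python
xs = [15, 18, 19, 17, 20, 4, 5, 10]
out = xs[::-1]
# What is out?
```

xs has length 8. The slice xs[::-1] selects indices [7, 6, 5, 4, 3, 2, 1, 0] (7->10, 6->5, 5->4, 4->20, 3->17, 2->19, 1->18, 0->15), giving [10, 5, 4, 20, 17, 19, 18, 15].

[10, 5, 4, 20, 17, 19, 18, 15]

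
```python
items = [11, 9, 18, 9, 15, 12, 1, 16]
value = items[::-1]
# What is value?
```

items has length 8. The slice items[::-1] selects indices [7, 6, 5, 4, 3, 2, 1, 0] (7->16, 6->1, 5->12, 4->15, 3->9, 2->18, 1->9, 0->11), giving [16, 1, 12, 15, 9, 18, 9, 11].

[16, 1, 12, 15, 9, 18, 9, 11]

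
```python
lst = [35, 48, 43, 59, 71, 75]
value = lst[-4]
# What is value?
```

lst has length 6. Negative index -4 maps to positive index 6 + (-4) = 2. lst[2] = 43.

43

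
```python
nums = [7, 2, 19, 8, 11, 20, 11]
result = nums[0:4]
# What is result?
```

nums has length 7. The slice nums[0:4] selects indices [0, 1, 2, 3] (0->7, 1->2, 2->19, 3->8), giving [7, 2, 19, 8].

[7, 2, 19, 8]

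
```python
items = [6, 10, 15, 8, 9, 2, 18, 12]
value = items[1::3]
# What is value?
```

items has length 8. The slice items[1::3] selects indices [1, 4, 7] (1->10, 4->9, 7->12), giving [10, 9, 12].

[10, 9, 12]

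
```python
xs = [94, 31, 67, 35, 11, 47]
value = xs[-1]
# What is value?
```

xs has length 6. Negative index -1 maps to positive index 6 + (-1) = 5. xs[5] = 47.

47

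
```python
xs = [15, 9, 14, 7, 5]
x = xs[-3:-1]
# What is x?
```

xs has length 5. The slice xs[-3:-1] selects indices [2, 3] (2->14, 3->7), giving [14, 7].

[14, 7]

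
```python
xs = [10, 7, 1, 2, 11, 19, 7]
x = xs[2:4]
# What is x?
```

xs has length 7. The slice xs[2:4] selects indices [2, 3] (2->1, 3->2), giving [1, 2].

[1, 2]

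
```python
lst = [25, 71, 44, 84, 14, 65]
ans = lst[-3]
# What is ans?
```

lst has length 6. Negative index -3 maps to positive index 6 + (-3) = 3. lst[3] = 84.

84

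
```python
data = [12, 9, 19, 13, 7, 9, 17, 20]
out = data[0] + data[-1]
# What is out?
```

data has length 8. data[0] = 12.
data has length 8. Negative index -1 maps to positive index 8 + (-1) = 7. data[7] = 20.
Sum: 12 + 20 = 32.

32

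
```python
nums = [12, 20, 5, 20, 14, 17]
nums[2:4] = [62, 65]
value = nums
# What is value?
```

nums starts as [12, 20, 5, 20, 14, 17] (length 6). The slice nums[2:4] covers indices [2, 3] with values [5, 20]. Replacing that slice with [62, 65] (same length) produces [12, 20, 62, 65, 14, 17].

[12, 20, 62, 65, 14, 17]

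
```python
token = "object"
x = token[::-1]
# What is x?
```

token has length 6. The slice token[::-1] selects indices [5, 4, 3, 2, 1, 0] (5->'t', 4->'c', 3->'e', 2->'j', 1->'b', 0->'o'), giving 'tcejbo'.

'tcejbo'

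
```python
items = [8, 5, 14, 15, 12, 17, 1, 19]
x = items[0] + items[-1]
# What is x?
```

items has length 8. items[0] = 8.
items has length 8. Negative index -1 maps to positive index 8 + (-1) = 7. items[7] = 19.
Sum: 8 + 19 = 27.

27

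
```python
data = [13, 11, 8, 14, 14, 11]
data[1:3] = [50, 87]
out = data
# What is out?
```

data starts as [13, 11, 8, 14, 14, 11] (length 6). The slice data[1:3] covers indices [1, 2] with values [11, 8]. Replacing that slice with [50, 87] (same length) produces [13, 50, 87, 14, 14, 11].

[13, 50, 87, 14, 14, 11]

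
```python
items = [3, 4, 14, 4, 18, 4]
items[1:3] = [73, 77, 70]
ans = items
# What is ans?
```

items starts as [3, 4, 14, 4, 18, 4] (length 6). The slice items[1:3] covers indices [1, 2] with values [4, 14]. Replacing that slice with [73, 77, 70] (different length) produces [3, 73, 77, 70, 4, 18, 4].

[3, 73, 77, 70, 4, 18, 4]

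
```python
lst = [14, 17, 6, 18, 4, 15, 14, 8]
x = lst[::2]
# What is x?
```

lst has length 8. The slice lst[::2] selects indices [0, 2, 4, 6] (0->14, 2->6, 4->4, 6->14), giving [14, 6, 4, 14].

[14, 6, 4, 14]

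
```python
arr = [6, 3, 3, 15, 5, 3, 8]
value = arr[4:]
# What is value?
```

arr has length 7. The slice arr[4:] selects indices [4, 5, 6] (4->5, 5->3, 6->8), giving [5, 3, 8].

[5, 3, 8]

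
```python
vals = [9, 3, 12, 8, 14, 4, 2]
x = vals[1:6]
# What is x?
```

vals has length 7. The slice vals[1:6] selects indices [1, 2, 3, 4, 5] (1->3, 2->12, 3->8, 4->14, 5->4), giving [3, 12, 8, 14, 4].

[3, 12, 8, 14, 4]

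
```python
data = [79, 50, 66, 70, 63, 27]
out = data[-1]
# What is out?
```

data has length 6. Negative index -1 maps to positive index 6 + (-1) = 5. data[5] = 27.

27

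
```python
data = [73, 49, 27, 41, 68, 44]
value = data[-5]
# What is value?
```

data has length 6. Negative index -5 maps to positive index 6 + (-5) = 1. data[1] = 49.

49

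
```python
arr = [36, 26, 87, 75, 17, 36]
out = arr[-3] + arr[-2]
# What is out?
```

arr has length 6. Negative index -3 maps to positive index 6 + (-3) = 3. arr[3] = 75.
arr has length 6. Negative index -2 maps to positive index 6 + (-2) = 4. arr[4] = 17.
Sum: 75 + 17 = 92.

92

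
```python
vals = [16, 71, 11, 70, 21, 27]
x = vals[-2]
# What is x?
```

vals has length 6. Negative index -2 maps to positive index 6 + (-2) = 4. vals[4] = 21.

21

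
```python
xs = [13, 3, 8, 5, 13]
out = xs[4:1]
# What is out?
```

xs has length 5. The slice xs[4:1] resolves to an empty index range, so the result is [].

[]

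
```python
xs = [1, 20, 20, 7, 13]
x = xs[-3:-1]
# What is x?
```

xs has length 5. The slice xs[-3:-1] selects indices [2, 3] (2->20, 3->7), giving [20, 7].

[20, 7]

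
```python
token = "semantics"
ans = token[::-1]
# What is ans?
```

token has length 9. The slice token[::-1] selects indices [8, 7, 6, 5, 4, 3, 2, 1, 0] (8->'s', 7->'c', 6->'i', 5->'t', 4->'n', 3->'a', 2->'m', 1->'e', 0->'s'), giving 'scitnames'.

'scitnames'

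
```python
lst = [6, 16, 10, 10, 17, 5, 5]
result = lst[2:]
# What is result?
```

lst has length 7. The slice lst[2:] selects indices [2, 3, 4, 5, 6] (2->10, 3->10, 4->17, 5->5, 6->5), giving [10, 10, 17, 5, 5].

[10, 10, 17, 5, 5]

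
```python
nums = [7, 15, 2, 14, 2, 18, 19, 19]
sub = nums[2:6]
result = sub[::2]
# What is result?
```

nums has length 8. The slice nums[2:6] selects indices [2, 3, 4, 5] (2->2, 3->14, 4->2, 5->18), giving [2, 14, 2, 18]. So sub = [2, 14, 2, 18]. sub has length 4. The slice sub[::2] selects indices [0, 2] (0->2, 2->2), giving [2, 2].

[2, 2]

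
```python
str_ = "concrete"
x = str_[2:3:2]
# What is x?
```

str_ has length 8. The slice str_[2:3:2] selects indices [2] (2->'n'), giving 'n'.

'n'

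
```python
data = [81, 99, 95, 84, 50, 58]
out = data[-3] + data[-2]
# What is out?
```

data has length 6. Negative index -3 maps to positive index 6 + (-3) = 3. data[3] = 84.
data has length 6. Negative index -2 maps to positive index 6 + (-2) = 4. data[4] = 50.
Sum: 84 + 50 = 134.

134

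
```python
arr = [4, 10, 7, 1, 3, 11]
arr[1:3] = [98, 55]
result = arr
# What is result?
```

arr starts as [4, 10, 7, 1, 3, 11] (length 6). The slice arr[1:3] covers indices [1, 2] with values [10, 7]. Replacing that slice with [98, 55] (same length) produces [4, 98, 55, 1, 3, 11].

[4, 98, 55, 1, 3, 11]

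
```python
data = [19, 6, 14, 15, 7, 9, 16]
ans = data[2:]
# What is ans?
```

data has length 7. The slice data[2:] selects indices [2, 3, 4, 5, 6] (2->14, 3->15, 4->7, 5->9, 6->16), giving [14, 15, 7, 9, 16].

[14, 15, 7, 9, 16]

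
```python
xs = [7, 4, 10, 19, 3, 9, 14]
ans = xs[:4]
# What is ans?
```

xs has length 7. The slice xs[:4] selects indices [0, 1, 2, 3] (0->7, 1->4, 2->10, 3->19), giving [7, 4, 10, 19].

[7, 4, 10, 19]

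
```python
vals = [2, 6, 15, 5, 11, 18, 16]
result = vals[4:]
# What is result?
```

vals has length 7. The slice vals[4:] selects indices [4, 5, 6] (4->11, 5->18, 6->16), giving [11, 18, 16].

[11, 18, 16]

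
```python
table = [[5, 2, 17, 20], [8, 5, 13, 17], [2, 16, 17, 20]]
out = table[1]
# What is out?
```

table has 3 rows. Row 1 is [8, 5, 13, 17].

[8, 5, 13, 17]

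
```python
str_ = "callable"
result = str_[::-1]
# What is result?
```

str_ has length 8. The slice str_[::-1] selects indices [7, 6, 5, 4, 3, 2, 1, 0] (7->'e', 6->'l', 5->'b', 4->'a', 3->'l', 2->'l', 1->'a', 0->'c'), giving 'elballac'.

'elballac'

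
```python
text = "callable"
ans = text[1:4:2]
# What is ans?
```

text has length 8. The slice text[1:4:2] selects indices [1, 3] (1->'a', 3->'l'), giving 'al'.

'al'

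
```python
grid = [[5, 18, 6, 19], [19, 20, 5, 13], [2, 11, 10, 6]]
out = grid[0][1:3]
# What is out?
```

grid[0] = [5, 18, 6, 19]. grid[0] has length 4. The slice grid[0][1:3] selects indices [1, 2] (1->18, 2->6), giving [18, 6].

[18, 6]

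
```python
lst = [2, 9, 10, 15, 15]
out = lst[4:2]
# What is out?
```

lst has length 5. The slice lst[4:2] resolves to an empty index range, so the result is [].

[]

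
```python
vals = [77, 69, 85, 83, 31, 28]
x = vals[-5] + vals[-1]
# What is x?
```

vals has length 6. Negative index -5 maps to positive index 6 + (-5) = 1. vals[1] = 69.
vals has length 6. Negative index -1 maps to positive index 6 + (-1) = 5. vals[5] = 28.
Sum: 69 + 28 = 97.

97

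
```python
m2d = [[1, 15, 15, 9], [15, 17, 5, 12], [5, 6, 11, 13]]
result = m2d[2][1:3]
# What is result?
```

m2d[2] = [5, 6, 11, 13]. m2d[2] has length 4. The slice m2d[2][1:3] selects indices [1, 2] (1->6, 2->11), giving [6, 11].

[6, 11]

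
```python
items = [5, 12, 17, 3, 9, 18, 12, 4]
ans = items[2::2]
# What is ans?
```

items has length 8. The slice items[2::2] selects indices [2, 4, 6] (2->17, 4->9, 6->12), giving [17, 9, 12].

[17, 9, 12]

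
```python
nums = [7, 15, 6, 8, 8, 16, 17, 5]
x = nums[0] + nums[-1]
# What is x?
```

nums has length 8. nums[0] = 7.
nums has length 8. Negative index -1 maps to positive index 8 + (-1) = 7. nums[7] = 5.
Sum: 7 + 5 = 12.

12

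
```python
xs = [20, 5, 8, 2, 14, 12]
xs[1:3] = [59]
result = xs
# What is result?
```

xs starts as [20, 5, 8, 2, 14, 12] (length 6). The slice xs[1:3] covers indices [1, 2] with values [5, 8]. Replacing that slice with [59] (different length) produces [20, 59, 2, 14, 12].

[20, 59, 2, 14, 12]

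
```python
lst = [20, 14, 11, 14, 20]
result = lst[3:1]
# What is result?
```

lst has length 5. The slice lst[3:1] resolves to an empty index range, so the result is [].

[]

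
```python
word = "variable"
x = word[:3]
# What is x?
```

word has length 8. The slice word[:3] selects indices [0, 1, 2] (0->'v', 1->'a', 2->'r'), giving 'var'.

'var'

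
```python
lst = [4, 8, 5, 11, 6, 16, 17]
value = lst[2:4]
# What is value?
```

lst has length 7. The slice lst[2:4] selects indices [2, 3] (2->5, 3->11), giving [5, 11].

[5, 11]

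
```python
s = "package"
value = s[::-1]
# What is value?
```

s has length 7. The slice s[::-1] selects indices [6, 5, 4, 3, 2, 1, 0] (6->'e', 5->'g', 4->'a', 3->'k', 2->'c', 1->'a', 0->'p'), giving 'egakcap'.

'egakcap'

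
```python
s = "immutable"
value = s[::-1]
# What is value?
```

s has length 9. The slice s[::-1] selects indices [8, 7, 6, 5, 4, 3, 2, 1, 0] (8->'e', 7->'l', 6->'b', 5->'a', 4->'t', 3->'u', 2->'m', 1->'m', 0->'i'), giving 'elbatummi'.

'elbatummi'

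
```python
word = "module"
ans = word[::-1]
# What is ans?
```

word has length 6. The slice word[::-1] selects indices [5, 4, 3, 2, 1, 0] (5->'e', 4->'l', 3->'u', 2->'d', 1->'o', 0->'m'), giving 'eludom'.

'eludom'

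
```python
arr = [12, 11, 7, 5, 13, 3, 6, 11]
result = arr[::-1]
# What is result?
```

arr has length 8. The slice arr[::-1] selects indices [7, 6, 5, 4, 3, 2, 1, 0] (7->11, 6->6, 5->3, 4->13, 3->5, 2->7, 1->11, 0->12), giving [11, 6, 3, 13, 5, 7, 11, 12].

[11, 6, 3, 13, 5, 7, 11, 12]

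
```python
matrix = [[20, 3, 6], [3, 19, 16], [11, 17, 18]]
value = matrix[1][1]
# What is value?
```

matrix[1] = [3, 19, 16]. Taking column 1 of that row yields 19.

19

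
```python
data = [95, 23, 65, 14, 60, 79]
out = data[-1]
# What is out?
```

data has length 6. Negative index -1 maps to positive index 6 + (-1) = 5. data[5] = 79.

79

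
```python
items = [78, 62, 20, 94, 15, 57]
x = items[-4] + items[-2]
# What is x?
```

items has length 6. Negative index -4 maps to positive index 6 + (-4) = 2. items[2] = 20.
items has length 6. Negative index -2 maps to positive index 6 + (-2) = 4. items[4] = 15.
Sum: 20 + 15 = 35.

35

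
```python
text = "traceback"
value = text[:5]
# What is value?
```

text has length 9. The slice text[:5] selects indices [0, 1, 2, 3, 4] (0->'t', 1->'r', 2->'a', 3->'c', 4->'e'), giving 'trace'.

'trace'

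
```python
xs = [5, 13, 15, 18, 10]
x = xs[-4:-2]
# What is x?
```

xs has length 5. The slice xs[-4:-2] selects indices [1, 2] (1->13, 2->15), giving [13, 15].

[13, 15]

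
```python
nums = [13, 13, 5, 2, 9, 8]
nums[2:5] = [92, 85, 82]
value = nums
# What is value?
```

nums starts as [13, 13, 5, 2, 9, 8] (length 6). The slice nums[2:5] covers indices [2, 3, 4] with values [5, 2, 9]. Replacing that slice with [92, 85, 82] (same length) produces [13, 13, 92, 85, 82, 8].

[13, 13, 92, 85, 82, 8]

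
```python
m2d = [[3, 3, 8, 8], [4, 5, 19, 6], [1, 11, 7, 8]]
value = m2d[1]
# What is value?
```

m2d has 3 rows. Row 1 is [4, 5, 19, 6].

[4, 5, 19, 6]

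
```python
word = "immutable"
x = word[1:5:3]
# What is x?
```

word has length 9. The slice word[1:5:3] selects indices [1, 4] (1->'m', 4->'t'), giving 'mt'.

'mt'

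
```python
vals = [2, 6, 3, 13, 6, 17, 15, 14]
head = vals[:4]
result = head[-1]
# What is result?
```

vals has length 8. The slice vals[:4] selects indices [0, 1, 2, 3] (0->2, 1->6, 2->3, 3->13), giving [2, 6, 3, 13]. So head = [2, 6, 3, 13]. Then head[-1] = 13.

13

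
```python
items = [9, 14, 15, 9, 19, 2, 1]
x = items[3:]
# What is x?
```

items has length 7. The slice items[3:] selects indices [3, 4, 5, 6] (3->9, 4->19, 5->2, 6->1), giving [9, 19, 2, 1].

[9, 19, 2, 1]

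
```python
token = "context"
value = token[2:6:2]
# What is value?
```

token has length 7. The slice token[2:6:2] selects indices [2, 4] (2->'n', 4->'e'), giving 'ne'.

'ne'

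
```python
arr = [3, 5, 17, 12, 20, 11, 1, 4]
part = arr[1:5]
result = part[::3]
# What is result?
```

arr has length 8. The slice arr[1:5] selects indices [1, 2, 3, 4] (1->5, 2->17, 3->12, 4->20), giving [5, 17, 12, 20]. So part = [5, 17, 12, 20]. part has length 4. The slice part[::3] selects indices [0, 3] (0->5, 3->20), giving [5, 20].

[5, 20]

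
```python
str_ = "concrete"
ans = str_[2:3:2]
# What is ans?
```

str_ has length 8. The slice str_[2:3:2] selects indices [2] (2->'n'), giving 'n'.

'n'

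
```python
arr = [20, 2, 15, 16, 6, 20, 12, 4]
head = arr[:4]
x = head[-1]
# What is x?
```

arr has length 8. The slice arr[:4] selects indices [0, 1, 2, 3] (0->20, 1->2, 2->15, 3->16), giving [20, 2, 15, 16]. So head = [20, 2, 15, 16]. Then head[-1] = 16.

16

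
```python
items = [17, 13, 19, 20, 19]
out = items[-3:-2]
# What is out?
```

items has length 5. The slice items[-3:-2] selects indices [2] (2->19), giving [19].

[19]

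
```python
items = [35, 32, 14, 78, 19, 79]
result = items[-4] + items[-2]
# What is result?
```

items has length 6. Negative index -4 maps to positive index 6 + (-4) = 2. items[2] = 14.
items has length 6. Negative index -2 maps to positive index 6 + (-2) = 4. items[4] = 19.
Sum: 14 + 19 = 33.

33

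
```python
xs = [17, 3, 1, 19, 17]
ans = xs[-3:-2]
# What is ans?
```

xs has length 5. The slice xs[-3:-2] selects indices [2] (2->1), giving [1].

[1]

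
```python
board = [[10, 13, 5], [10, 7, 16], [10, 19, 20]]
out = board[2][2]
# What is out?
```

board[2] = [10, 19, 20]. Taking column 2 of that row yields 20.

20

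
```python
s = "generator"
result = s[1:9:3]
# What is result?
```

s has length 9. The slice s[1:9:3] selects indices [1, 4, 7] (1->'e', 4->'r', 7->'o'), giving 'ero'.

'ero'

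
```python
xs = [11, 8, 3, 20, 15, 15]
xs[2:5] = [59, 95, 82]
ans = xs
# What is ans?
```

xs starts as [11, 8, 3, 20, 15, 15] (length 6). The slice xs[2:5] covers indices [2, 3, 4] with values [3, 20, 15]. Replacing that slice with [59, 95, 82] (same length) produces [11, 8, 59, 95, 82, 15].

[11, 8, 59, 95, 82, 15]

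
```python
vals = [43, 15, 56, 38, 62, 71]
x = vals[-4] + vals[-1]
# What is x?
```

vals has length 6. Negative index -4 maps to positive index 6 + (-4) = 2. vals[2] = 56.
vals has length 6. Negative index -1 maps to positive index 6 + (-1) = 5. vals[5] = 71.
Sum: 56 + 71 = 127.

127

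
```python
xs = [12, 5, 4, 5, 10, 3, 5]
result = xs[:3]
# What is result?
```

xs has length 7. The slice xs[:3] selects indices [0, 1, 2] (0->12, 1->5, 2->4), giving [12, 5, 4].

[12, 5, 4]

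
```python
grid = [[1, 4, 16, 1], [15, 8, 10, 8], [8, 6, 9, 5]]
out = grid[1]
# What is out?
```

grid has 3 rows. Row 1 is [15, 8, 10, 8].

[15, 8, 10, 8]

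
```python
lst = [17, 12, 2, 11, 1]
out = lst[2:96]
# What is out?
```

lst has length 5. The slice lst[2:96] selects indices [2, 3, 4] (2->2, 3->11, 4->1), giving [2, 11, 1].

[2, 11, 1]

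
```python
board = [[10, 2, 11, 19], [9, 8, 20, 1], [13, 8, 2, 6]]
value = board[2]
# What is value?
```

board has 3 rows. Row 2 is [13, 8, 2, 6].

[13, 8, 2, 6]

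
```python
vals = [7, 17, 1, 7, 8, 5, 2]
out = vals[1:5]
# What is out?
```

vals has length 7. The slice vals[1:5] selects indices [1, 2, 3, 4] (1->17, 2->1, 3->7, 4->8), giving [17, 1, 7, 8].

[17, 1, 7, 8]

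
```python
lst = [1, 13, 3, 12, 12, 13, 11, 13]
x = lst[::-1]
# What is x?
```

lst has length 8. The slice lst[::-1] selects indices [7, 6, 5, 4, 3, 2, 1, 0] (7->13, 6->11, 5->13, 4->12, 3->12, 2->3, 1->13, 0->1), giving [13, 11, 13, 12, 12, 3, 13, 1].

[13, 11, 13, 12, 12, 3, 13, 1]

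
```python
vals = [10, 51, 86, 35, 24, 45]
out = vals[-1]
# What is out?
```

vals has length 6. Negative index -1 maps to positive index 6 + (-1) = 5. vals[5] = 45.

45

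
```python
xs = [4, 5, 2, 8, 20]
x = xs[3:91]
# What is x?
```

xs has length 5. The slice xs[3:91] selects indices [3, 4] (3->8, 4->20), giving [8, 20].

[8, 20]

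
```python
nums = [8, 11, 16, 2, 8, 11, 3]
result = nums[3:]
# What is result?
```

nums has length 7. The slice nums[3:] selects indices [3, 4, 5, 6] (3->2, 4->8, 5->11, 6->3), giving [2, 8, 11, 3].

[2, 8, 11, 3]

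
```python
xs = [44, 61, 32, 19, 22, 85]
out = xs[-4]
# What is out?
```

xs has length 6. Negative index -4 maps to positive index 6 + (-4) = 2. xs[2] = 32.

32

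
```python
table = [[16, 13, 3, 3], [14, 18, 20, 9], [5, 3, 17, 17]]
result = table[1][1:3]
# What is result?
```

table[1] = [14, 18, 20, 9]. table[1] has length 4. The slice table[1][1:3] selects indices [1, 2] (1->18, 2->20), giving [18, 20].

[18, 20]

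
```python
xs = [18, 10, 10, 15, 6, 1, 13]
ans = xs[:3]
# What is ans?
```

xs has length 7. The slice xs[:3] selects indices [0, 1, 2] (0->18, 1->10, 2->10), giving [18, 10, 10].

[18, 10, 10]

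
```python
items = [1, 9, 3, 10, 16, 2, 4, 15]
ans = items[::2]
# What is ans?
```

items has length 8. The slice items[::2] selects indices [0, 2, 4, 6] (0->1, 2->3, 4->16, 6->4), giving [1, 3, 16, 4].

[1, 3, 16, 4]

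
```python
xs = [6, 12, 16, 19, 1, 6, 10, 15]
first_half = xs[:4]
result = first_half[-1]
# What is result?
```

xs has length 8. The slice xs[:4] selects indices [0, 1, 2, 3] (0->6, 1->12, 2->16, 3->19), giving [6, 12, 16, 19]. So first_half = [6, 12, 16, 19]. Then first_half[-1] = 19.

19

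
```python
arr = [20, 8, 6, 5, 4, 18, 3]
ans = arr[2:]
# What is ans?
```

arr has length 7. The slice arr[2:] selects indices [2, 3, 4, 5, 6] (2->6, 3->5, 4->4, 5->18, 6->3), giving [6, 5, 4, 18, 3].

[6, 5, 4, 18, 3]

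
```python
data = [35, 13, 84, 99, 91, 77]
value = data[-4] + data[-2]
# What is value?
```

data has length 6. Negative index -4 maps to positive index 6 + (-4) = 2. data[2] = 84.
data has length 6. Negative index -2 maps to positive index 6 + (-2) = 4. data[4] = 91.
Sum: 84 + 91 = 175.

175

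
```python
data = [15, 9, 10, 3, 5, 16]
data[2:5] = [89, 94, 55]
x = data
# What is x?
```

data starts as [15, 9, 10, 3, 5, 16] (length 6). The slice data[2:5] covers indices [2, 3, 4] with values [10, 3, 5]. Replacing that slice with [89, 94, 55] (same length) produces [15, 9, 89, 94, 55, 16].

[15, 9, 89, 94, 55, 16]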